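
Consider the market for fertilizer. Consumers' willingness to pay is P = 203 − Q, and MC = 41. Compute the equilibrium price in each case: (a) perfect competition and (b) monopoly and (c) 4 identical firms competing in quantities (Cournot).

Competition: P = 41; Monopoly: P = 122; Cournot: P = 73.4

Competitive firms price at marginal cost: P = 41, giving Q = 162.
A monopolist chooses Q where MR = MC. MR = 203 − 2Q; setting this equal to 41 gives Q = 81 and P = 122.
With 4 symmetric Cournot firms, each firm's FOC gives 203 − 5q = 41, so q = 32.4, Q = 4·32.4 = 129.6, and P = 73.4.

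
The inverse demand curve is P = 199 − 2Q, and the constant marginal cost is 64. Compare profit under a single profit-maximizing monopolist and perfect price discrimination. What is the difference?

A monopolist chooses Q where MR = MC. MR = 199 − 4Q; setting this equal to 64 gives Q = 33.75 and P = 131.5.
Profit = (131.5 − 64)·33.75 = 2278.125.
A perfectly discriminating monopolist sells every unit with P(Q) ≥ MC(Q), so output equals the competitive quantity Q = 67.5. Each buyer pays their reservation price, so CS = 0 and the firm captures all surplus.
PS equals the full surplus area, 4556.25. Profit = 4556.25 = 4556.25.
Change in profit: 4556.25 − 2278.125 = 2278.125.

Profit rises by 2278.125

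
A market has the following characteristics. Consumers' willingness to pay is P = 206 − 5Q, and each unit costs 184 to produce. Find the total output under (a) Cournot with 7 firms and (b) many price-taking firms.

Cournot: Q = 3.85; Competition: Q = 4.4

With 7 symmetric Cournot firms, each firm's FOC gives 206 − 40q = 184, so q = 0.55, Q = 7·0.55 = 3.85, and P = 186.75.
Competitive firms price at marginal cost: P = 184, giving Q = 4.4.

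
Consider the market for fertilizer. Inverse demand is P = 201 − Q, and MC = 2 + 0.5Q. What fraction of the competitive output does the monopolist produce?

Q_m/Q_c = 0.6

A monopolist chooses Q where MR = MC. MR = 201 − 2Q; setting this equal to 2 + 0.5Q gives Q = 79.6 and P = 121.4.
Under competition P = MC: 201 − Q = 2 + 0.5Q ⇒ Q = 398/3, P = 205/3.
Ratio Q_m/Q_c = 79.6/(398/3) = 0.6.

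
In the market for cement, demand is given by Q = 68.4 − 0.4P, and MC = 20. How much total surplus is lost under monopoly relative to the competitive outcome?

DWL = 1140.05

Inverting demand: P = 171 − 2.5Q.
Under competition P = MC = 20, so Q = (171 − 20)/2.5 = 60.4.
Monopoly sets MR = MC: 171 − 5Q = 20 ⇒ Q = 30.2, P = 171 − 2.5·30.2 = 95.5.
DWL is the triangle between Q = 30.2 and Q = 60.4: ½·(60.4 − 30.2)·(95.5 − 20) = 1140.05.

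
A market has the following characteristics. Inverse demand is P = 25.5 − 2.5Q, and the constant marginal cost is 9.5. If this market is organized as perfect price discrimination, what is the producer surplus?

With perfect price discrimination, output is the efficient level Q = 6.4 (where demand meets MC), but every buyer pays their willingness to pay: CS = 0 and PS = total surplus.
PS = ½·(25.5 − 9.5)·6.4 = 51.2.

PS = 51.2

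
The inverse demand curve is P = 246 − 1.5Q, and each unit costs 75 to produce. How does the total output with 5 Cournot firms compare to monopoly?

Cournot: Q = 95; Monopoly: Q = 57

In a 5-firm Cournot equilibrium, symmetry and the first-order condition give q = (246 − 75)/(9) = 19. So Q = 95 and P = 103.5.
A monopolist chooses Q where MR = MC. MR = 246 − 3Q; setting this equal to 75 gives Q = 57 and P = 160.5.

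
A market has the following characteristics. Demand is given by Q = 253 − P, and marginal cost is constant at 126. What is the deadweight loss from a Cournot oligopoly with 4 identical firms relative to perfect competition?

Inverting demand: P = 253 − Q.
Competitive firms price at marginal cost: P = 126, giving Q = 127.
In a 4-firm Cournot equilibrium, symmetry and the first-order condition give q = (253 − 126)/(5) = 25.4. So Q = 101.6 and P = 151.4.
DWL is the triangle between Q = 101.6 and Q = 127: ½·(127 − 101.6)·(151.4 − 126) = 322.58.

DWL = 322.58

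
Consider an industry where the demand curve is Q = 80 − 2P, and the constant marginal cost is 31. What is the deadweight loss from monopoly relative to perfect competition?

Inverting demand: P = 40 − 0.5Q.
Under competition P = MC = 31, so Q = (40 − 31)/0.5 = 18.
Monopoly sets MR = MC: 40 − Q = 31 ⇒ Q = 9, P = 40 − 0.5·9 = 35.5.
DWL is the triangle between Q = 9 and Q = 18: ½·(18 − 9)·(35.5 − 31) = 20.25.

DWL = 20.25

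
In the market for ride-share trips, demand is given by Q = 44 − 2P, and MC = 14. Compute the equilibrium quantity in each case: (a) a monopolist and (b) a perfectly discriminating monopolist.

Inverting demand: P = 22 − 0.5Q.
A monopolist chooses Q where MR = MC. MR = 22 − Q; setting this equal to 14 gives Q = 8 and P = 18.
Under first-degree price discrimination the firm charges each unit its demand price and produces up to where P = MC, i.e. Q = 16. Consumer surplus is zero; producer surplus equals total surplus.

Monopoly: Q = 8; Perfect PD: Q = 16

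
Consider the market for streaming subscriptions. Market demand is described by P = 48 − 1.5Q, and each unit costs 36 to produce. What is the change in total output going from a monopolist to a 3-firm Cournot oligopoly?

Monopoly sets MR = MC: 48 − 3Q = 36 ⇒ Q = 4, P = 48 − 1.5·4 = 42.
In a 3-firm Cournot equilibrium, symmetry and the first-order condition give q = (48 − 36)/(6) = 2. So Q = 6 and P = 39.
Change in total output: 6 − 4 = 2.

Q rises by 2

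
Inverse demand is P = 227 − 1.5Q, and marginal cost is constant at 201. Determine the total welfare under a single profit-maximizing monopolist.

Monopoly sets MR = MC: 227 − 3Q = 201 ⇒ Q = 26/3, P = 227 − 1.5·26/3 = 214.
CS = ½·(227 − 214)·26/3 = 169/3; PS = (214 − 201)·26/3 = 338/3; TS = 169.

TS = 169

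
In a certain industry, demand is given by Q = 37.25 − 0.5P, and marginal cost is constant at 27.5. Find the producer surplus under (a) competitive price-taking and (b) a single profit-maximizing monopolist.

Competition: PS = 0; Monopoly: PS = 276.125

Inverting demand: P = 74.5 − 2Q.
Perfect competition: P = MC = 27.5, so 74.5 − 2Q = 27.5 and Q = 23.5.
PS = (27.5 − 27.5)·23.5 = 0.
A monopolist chooses Q where MR = MC. MR = 74.5 − 4Q; setting this equal to 27.5 gives Q = 11.75 and P = 51.
PS = (51 − 27.5)·11.75 = 276.125.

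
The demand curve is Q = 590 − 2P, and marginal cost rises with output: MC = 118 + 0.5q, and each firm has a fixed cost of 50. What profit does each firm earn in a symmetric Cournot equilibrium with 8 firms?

Inverting demand: P = 295 − 0.5Q.
In a 8-firm Cournot equilibrium, symmetry and the first-order condition give q = (295 − 118)/(5) = 35.4. So Q = 283.2 and P = 153.4.
Each firm's profit = 153.4·35.4 − (118·35.4 + ½·0.5·35.4²) − 50 = 889.87.

π_i = 889.87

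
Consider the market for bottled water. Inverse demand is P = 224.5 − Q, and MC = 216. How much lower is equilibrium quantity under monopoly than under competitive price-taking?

Q falls by 4.25

Under competition P = MC = 216, so Q = (224.5 − 216)/1 = 8.5.
Monopoly sets MR = MC: 224.5 − 2Q = 216 ⇒ Q = 4.25, P = 224.5 − 4.25 = 220.25.
Change in equilibrium quantity: 4.25 − 8.5 = −4.25.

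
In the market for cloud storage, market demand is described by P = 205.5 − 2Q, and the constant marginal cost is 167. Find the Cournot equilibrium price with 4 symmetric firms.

With 4 symmetric Cournot firms, each firm's FOC gives 205.5 − 10q = 167, so q = 3.85, Q = 4·3.85 = 15.4, and P = 174.7.

P = 174.7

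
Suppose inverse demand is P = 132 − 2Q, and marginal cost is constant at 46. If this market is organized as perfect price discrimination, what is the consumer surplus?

CS = 0

With perfect price discrimination, output is the efficient level Q = 43 (where demand meets MC), but every buyer pays their willingness to pay: CS = 0 and PS = total surplus.
CS = 0.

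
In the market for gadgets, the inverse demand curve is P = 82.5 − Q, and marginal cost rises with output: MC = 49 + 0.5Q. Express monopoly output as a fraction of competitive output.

A monopolist chooses Q where MR = MC. MR = 82.5 − 2Q; setting this equal to 49 + 0.5Q gives Q = 13.4 and P = 69.1.
Under competition P = MC: 82.5 − Q = 49 + 0.5Q ⇒ Q = 67/3, P = 361/6.
Ratio Q_m/Q_c = 13.4/(67/3) = 0.6.

Q_m/Q_c = 0.6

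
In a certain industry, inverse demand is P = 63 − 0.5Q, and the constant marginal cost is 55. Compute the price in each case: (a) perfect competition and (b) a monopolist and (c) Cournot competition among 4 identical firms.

Competition: P = 55; Monopoly: P = 59; Cournot: P = 56.6

Under competition P = MC = 55, so Q = (63 − 55)/0.5 = 16.
Monopoly sets MR = MC: 63 − Q = 55 ⇒ Q = 8, P = 63 − 0.5·8 = 59.
Cournot with 4 identical firms: the symmetric best-response condition is 63 − 2.5q = 55. Each firm produces q = 3.2, total output Q = 12.8, price P = 56.6.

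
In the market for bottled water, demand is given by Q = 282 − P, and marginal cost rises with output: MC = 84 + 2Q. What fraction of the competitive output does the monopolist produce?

Inverting demand: P = 282 − Q.
A monopolist chooses Q where MR = MC. MR = 282 − 2Q; setting this equal to 84 + 2Q gives Q = 49.5 and P = 232.5.
Competitive equilibrium sets price equal to marginal cost: 282 − Q = 84 + 2Q, so Q = 66 and P = 216.
Ratio Q_m/Q_c = 49.5/66 = 0.75.

Q_m/Q_c = 0.75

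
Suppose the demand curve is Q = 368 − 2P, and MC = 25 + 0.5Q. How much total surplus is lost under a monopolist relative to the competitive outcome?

Inverting demand: P = 184 − 0.5Q.
Under competition P = MC: 184 − 0.5Q = 25 + 0.5Q ⇒ Q = 159, P = 104.5.
The monopolist equates marginal revenue to marginal cost: 184 − Q = 25 + 0.5Q, so Q = 106. From demand, P = 131.
CS = ½·(184 − 104.5)·159 = 6320.25; PS = (104.5·159 − 25·159 − ½·0.5·159²) = 6320.25; TS = 12640.5.
CS = ½·(184 − 131)·106 = 2809; PS = (131·106 − 25·106 − ½·0.5·106²) = 8427; TS = 11236.
DWL = 12640.5 − 11236 = 1404.5.

DWL = 1404.5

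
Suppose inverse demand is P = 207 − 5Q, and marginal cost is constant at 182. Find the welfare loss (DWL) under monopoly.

DWL = 15.625

Under competition P = MC = 182, so Q = (207 − 182)/5 = 5.
The monopolist equates marginal revenue to marginal cost: 207 − 10Q = 182, so Q = 2.5. From demand, P = 194.5.
DWL is the triangle between Q = 2.5 and Q = 5: ½·(5 − 2.5)·(194.5 − 182) = 15.625.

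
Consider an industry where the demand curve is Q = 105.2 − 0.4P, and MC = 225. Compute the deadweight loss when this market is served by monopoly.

DWL = 72.2

Inverting demand: P = 263 − 2.5Q.
Under competition P = MC = 225, so Q = (263 − 225)/2.5 = 15.2.
The monopolist equates marginal revenue to marginal cost: 263 − 5Q = 225, so Q = 7.6. From demand, P = 244.
DWL is the triangle between Q = 7.6 and Q = 15.2: ½·(15.2 − 7.6)·(244 − 225) = 72.2.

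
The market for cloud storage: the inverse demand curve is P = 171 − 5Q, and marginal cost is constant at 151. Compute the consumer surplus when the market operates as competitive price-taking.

CS = 40

Competitive firms price at marginal cost: P = 151, giving Q = 4.
CS = ½·(171 − 151)·4 = 40.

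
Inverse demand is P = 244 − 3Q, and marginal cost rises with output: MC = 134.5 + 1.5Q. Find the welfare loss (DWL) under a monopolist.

DWL = 213.16

Under competition P = MC: 244 − 3Q = 134.5 + 1.5Q ⇒ Q = 73/3, P = 171.
A monopolist chooses Q where MR = MC. MR = 244 − 6Q; setting this equal to 134.5 + 1.5Q gives Q = 14.6 and P = 200.2.
CS = ½·(244 − 171)·73/3 = 5329/6; PS = (171·73/3 − 134.5·73/3 − ½·1.5·(73/3)²) = 5329/12; TS = 1332.25.
CS = ½·(244 − 200.2)·14.6 = 319.74; PS = (200.2·14.6 − 134.5·14.6 − ½·1.5·14.6²) = 799.35; TS = 1119.09.
DWL = 1332.25 − 1119.09 = 213.16.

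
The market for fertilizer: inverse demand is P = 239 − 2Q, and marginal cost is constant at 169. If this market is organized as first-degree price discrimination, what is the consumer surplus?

CS = 0

Under first-degree price discrimination the firm charges each unit its demand price and produces up to where P = MC, i.e. Q = 35. Consumer surplus is zero; producer surplus equals total surplus.
CS = 0.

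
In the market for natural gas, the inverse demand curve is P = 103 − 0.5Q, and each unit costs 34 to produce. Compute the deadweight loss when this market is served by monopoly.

Competitive firms price at marginal cost: P = 34, giving Q = 138.
Monopoly sets MR = MC: 103 − Q = 34 ⇒ Q = 69, P = 103 − 0.5·69 = 68.5.
DWL is the triangle between Q = 69 and Q = 138: ½·(138 − 69)·(68.5 − 34) = 1190.25.

DWL = 1190.25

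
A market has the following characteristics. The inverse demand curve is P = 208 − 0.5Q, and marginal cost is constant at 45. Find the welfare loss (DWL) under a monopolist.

Perfect competition: P = MC = 45, so 208 − 0.5Q = 45 and Q = 326.
A monopolist chooses Q where MR = MC. MR = 208 − Q; setting this equal to 45 gives Q = 163 and P = 126.5.
DWL is the triangle between Q = 163 and Q = 326: ½·(326 − 163)·(126.5 − 45) = 6642.25.

DWL = 6642.25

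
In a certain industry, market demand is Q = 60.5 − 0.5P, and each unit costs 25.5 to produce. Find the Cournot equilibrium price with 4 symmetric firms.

P = 44.6

Inverting demand: P = 121 − 2Q.
With 4 symmetric Cournot firms, each firm's FOC gives 121 − 10q = 25.5, so q = 9.55, Q = 4·9.55 = 38.2, and P = 44.6.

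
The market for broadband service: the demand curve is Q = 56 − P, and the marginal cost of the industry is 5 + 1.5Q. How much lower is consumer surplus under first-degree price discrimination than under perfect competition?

CS falls by 208.08

Inverting demand: P = 56 − Q.
Under competition P = MC: 56 − Q = 5 + 1.5Q ⇒ Q = 20.4, P = 35.6.
CS = ½·(56 − 35.6)·20.4 = 208.08.
A perfectly discriminating monopolist sells every unit with P(Q) ≥ MC(Q), so output equals the competitive quantity Q = 20.4. Each buyer pays their reservation price, so CS = 0 and the firm captures all surplus.
CS = 0.
Change in consumer surplus: 0 − 208.08 = −208.08.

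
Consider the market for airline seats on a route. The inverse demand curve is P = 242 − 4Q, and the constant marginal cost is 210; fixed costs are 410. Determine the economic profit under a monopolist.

Profit = −346

The monopolist equates marginal revenue to marginal cost: 242 − 8Q = 210, so Q = 4. From demand, P = 226.
Profit = (226 − 210)·4 − 410 = −346.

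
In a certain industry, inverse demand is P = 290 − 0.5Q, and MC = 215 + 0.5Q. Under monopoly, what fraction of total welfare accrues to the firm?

PS/TS = 0.75

Monopoly sets MR = MC: 290 − Q = 215 + 0.5Q ⇒ Q = 50, P = 290 − 0.5·50 = 265.
CS = ½·(290 − 265)·50 = 625.
PS = P·Q − VC(Q) = 265·50 − (215·50 + ½·0.5·50²) = 1875.
Share captured = PS/TS = 1875/2500 = 0.75.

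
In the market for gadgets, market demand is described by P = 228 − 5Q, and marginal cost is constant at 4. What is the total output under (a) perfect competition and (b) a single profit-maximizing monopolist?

Competition: Q = 44.8; Monopoly: Q = 22.4

Under competition P = MC = 4, so Q = (228 − 4)/5 = 44.8.
Monopoly sets MR = MC: 228 − 10Q = 4 ⇒ Q = 22.4, P = 228 − 5·22.4 = 116.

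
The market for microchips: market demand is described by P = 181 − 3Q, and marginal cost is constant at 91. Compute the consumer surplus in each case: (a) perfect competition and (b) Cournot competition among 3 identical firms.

Competition: CS = 1350; Cournot: CS = 759.375

Perfect competition: P = MC = 91, so 181 − 3Q = 91 and Q = 30.
CS = ½·(181 − 91)·30 = 1350.
With 3 symmetric Cournot firms, each firm's FOC gives 181 − 12q = 91, so q = 7.5, Q = 3·7.5 = 22.5, and P = 113.5.
CS = ½·(181 − 113.5)·22.5 = 759.375.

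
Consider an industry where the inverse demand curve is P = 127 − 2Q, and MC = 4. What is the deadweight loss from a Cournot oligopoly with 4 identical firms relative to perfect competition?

Competitive firms price at marginal cost: P = 4, giving Q = 61.5.
Cournot with 4 identical firms: the symmetric best-response condition is 127 − 10q = 4. Each firm produces q = 12.3, total output Q = 49.2, price P = 28.6.
DWL is the triangle between Q = 49.2 and Q = 61.5: ½·(61.5 − 49.2)·(28.6 − 4) = 151.29.

DWL = 151.29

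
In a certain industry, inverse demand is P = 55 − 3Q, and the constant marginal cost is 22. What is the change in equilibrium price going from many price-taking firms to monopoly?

P rises by 16.5

Perfect competition: P = MC = 22, so 55 − 3Q = 22 and Q = 11.
Monopoly sets MR = MC: 55 − 6Q = 22 ⇒ Q = 5.5, P = 55 − 3·5.5 = 38.5.
Change in equilibrium price: 38.5 − 22 = 16.5.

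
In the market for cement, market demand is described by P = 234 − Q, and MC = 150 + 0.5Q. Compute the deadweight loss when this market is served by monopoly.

Under competition P = MC: 234 − Q = 150 + 0.5Q ⇒ Q = 56, P = 178.
A monopolist chooses Q where MR = MC. MR = 234 − 2Q; setting this equal to 150 + 0.5Q gives Q = 33.6 and P = 200.4.
CS = ½·(234 − 178)·56 = 1568; PS = (178·56 − 150·56 − ½·0.5·56²) = 784; TS = 2352.
CS = ½·(234 − 200.4)·33.6 = 564.48; PS = (200.4·33.6 − 150·33.6 − ½·0.5·33.6²) = 1411.2; TS = 1975.68.
DWL = 2352 − 1975.68 = 376.32.

DWL = 376.32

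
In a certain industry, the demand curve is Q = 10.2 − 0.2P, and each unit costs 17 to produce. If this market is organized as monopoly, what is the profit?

Profit = 57.8

Inverting demand: P = 51 − 5Q.
The monopolist equates marginal revenue to marginal cost: 51 − 10Q = 17, so Q = 3.4. From demand, P = 34.
Profit = (34 − 17)·3.4 = 57.8.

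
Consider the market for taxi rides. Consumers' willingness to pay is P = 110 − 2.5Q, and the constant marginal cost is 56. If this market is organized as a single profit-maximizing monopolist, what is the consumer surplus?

CS = 145.8

A monopolist chooses Q where MR = MC. MR = 110 − 5Q; setting this equal to 56 gives Q = 10.8 and P = 83.
CS = ½·(110 − 83)·10.8 = 145.8.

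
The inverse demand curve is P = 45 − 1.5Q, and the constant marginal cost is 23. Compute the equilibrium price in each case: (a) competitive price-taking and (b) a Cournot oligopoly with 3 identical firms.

Competition: P = 23; Cournot: P = 28.5

Under competition P = MC = 23, so Q = (45 − 23)/1.5 = 44/3.
With 3 symmetric Cournot firms, each firm's FOC gives 45 − 6q = 23, so q = 11/3, Q = 3·11/3 = 11, and P = 28.5.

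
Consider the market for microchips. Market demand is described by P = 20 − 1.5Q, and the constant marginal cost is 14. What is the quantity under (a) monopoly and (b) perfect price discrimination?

A monopolist chooses Q where MR = MC. MR = 20 − 3Q; setting this equal to 14 gives Q = 2 and P = 17.
With perfect price discrimination, output is the efficient level Q = 4 (where demand meets MC), but every buyer pays their willingness to pay: CS = 0 and PS = total surplus.

Monopoly: Q = 2; Perfect PD: Q = 4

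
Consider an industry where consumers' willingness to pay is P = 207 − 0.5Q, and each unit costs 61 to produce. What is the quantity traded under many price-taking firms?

Q = 292

Competitive firms price at marginal cost: P = 61, giving Q = 292.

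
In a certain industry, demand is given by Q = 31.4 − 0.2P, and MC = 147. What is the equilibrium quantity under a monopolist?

Q = 1

Inverting demand: P = 157 − 5Q.
A monopolist chooses Q where MR = MC. MR = 157 − 10Q; setting this equal to 147 gives Q = 1 and P = 152.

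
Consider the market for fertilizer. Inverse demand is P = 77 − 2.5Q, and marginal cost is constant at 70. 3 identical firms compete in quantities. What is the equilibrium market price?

P = 71.75

Cournot with 3 identical firms: the symmetric best-response condition is 77 − 10q = 70. Each firm produces q = 0.7, total output Q = 2.1, price P = 71.75.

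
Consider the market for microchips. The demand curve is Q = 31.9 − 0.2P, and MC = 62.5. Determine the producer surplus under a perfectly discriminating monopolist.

PS = 940.9

Inverting demand: P = 159.5 − 5Q.
Under first-degree price discrimination the firm charges each unit its demand price and produces up to where P = MC, i.e. Q = 19.4. Consumer surplus is zero; producer surplus equals total surplus.
PS = ½·(159.5 − 62.5)·19.4 = 940.9.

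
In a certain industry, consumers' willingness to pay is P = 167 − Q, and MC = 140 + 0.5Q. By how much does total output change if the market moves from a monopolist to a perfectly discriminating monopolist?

The monopolist equates marginal revenue to marginal cost: 167 − 2Q = 140 + 0.5Q, so Q = 10.8. From demand, P = 156.2.
With perfect price discrimination, output is the efficient level Q = 18 (where demand meets MC), but every buyer pays their willingness to pay: CS = 0 and PS = total surplus.
Change in total output: 18 − 10.8 = 7.2.

Total output rises by 7.2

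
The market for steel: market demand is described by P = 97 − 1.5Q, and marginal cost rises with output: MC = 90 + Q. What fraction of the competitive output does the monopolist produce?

The monopolist equates marginal revenue to marginal cost: 97 − 3Q = 90 + Q, so Q = 1.75. From demand, P = 94.375.
Competitive equilibrium sets price equal to marginal cost: 97 − 1.5Q = 90 + Q, so Q = 2.8 and P = 92.8.
Ratio Q_m/Q_c = 1.75/2.8 = 0.625.

Q_m/Q_c = 0.625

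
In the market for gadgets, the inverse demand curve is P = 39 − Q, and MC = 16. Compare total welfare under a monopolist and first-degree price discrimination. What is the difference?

Total welfare rises by 66.125

A monopolist chooses Q where MR = MC. MR = 39 − 2Q; setting this equal to 16 gives Q = 11.5 and P = 27.5.
CS = ½·(39 − 27.5)·11.5 = 66.125; PS = (27.5 − 16)·11.5 = 132.25; TS = 198.375.
A perfectly discriminating monopolist sells every unit with P(Q) ≥ MC(Q), so output equals the competitive quantity Q = 23. Each buyer pays their reservation price, so CS = 0 and the firm captures all surplus.
TS = 264.5 (equal to competitive TS).
Change in total welfare: 264.5 − 198.375 = 66.125.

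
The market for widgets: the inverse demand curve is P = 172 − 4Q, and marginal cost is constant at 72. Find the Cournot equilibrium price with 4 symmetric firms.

P = 92

Cournot with 4 identical firms: the symmetric best-response condition is 172 − 20q = 72. Each firm produces q = 5, total output Q = 20, price P = 92.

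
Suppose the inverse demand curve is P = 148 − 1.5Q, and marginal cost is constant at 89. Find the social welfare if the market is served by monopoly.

TS = 870.25

Monopoly sets MR = MC: 148 − 3Q = 89 ⇒ Q = 59/3, P = 148 − 1.5·59/3 = 118.5.
CS = ½·(148 − 118.5)·59/3 = 3481/12; PS = (118.5 − 89)·59/3 = 3481/6; TS = 870.25.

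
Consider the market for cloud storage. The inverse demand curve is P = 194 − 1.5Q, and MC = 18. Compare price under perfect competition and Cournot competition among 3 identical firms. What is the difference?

Competitive firms price at marginal cost: P = 18, giving Q = 352/3.
Cournot with 3 identical firms: the symmetric best-response condition is 194 − 6q = 18. Each firm produces q = 88/3, total output Q = 88, price P = 62.
Change in price: 62 − 18 = 44.

Price rises by 44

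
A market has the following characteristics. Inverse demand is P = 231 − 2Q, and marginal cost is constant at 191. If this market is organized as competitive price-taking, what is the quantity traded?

Q = 20

Under competition P = MC = 191, so Q = (231 − 191)/2 = 20.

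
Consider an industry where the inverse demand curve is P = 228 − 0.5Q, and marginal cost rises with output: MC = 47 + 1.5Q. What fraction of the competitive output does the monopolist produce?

Q_m/Q_c = 0.8

The monopolist equates marginal revenue to marginal cost: 228 − Q = 47 + 1.5Q, so Q = 72.4. From demand, P = 191.8.
Under competition P = MC: 228 − 0.5Q = 47 + 1.5Q ⇒ Q = 90.5, P = 182.75.
Ratio Q_m/Q_c = 72.4/90.5 = 0.8.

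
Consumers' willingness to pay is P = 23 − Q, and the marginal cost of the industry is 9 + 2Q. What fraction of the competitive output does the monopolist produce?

Q_m/Q_c = 0.75

Monopoly sets MR = MC: 23 − 2Q = 9 + 2Q ⇒ Q = 3.5, P = 23 − 3.5 = 19.5.
Under competition P = MC: 23 − Q = 9 + 2Q ⇒ Q = 14/3, P = 55/3.
Ratio Q_m/Q_c = 3.5/(14/3) = 0.75.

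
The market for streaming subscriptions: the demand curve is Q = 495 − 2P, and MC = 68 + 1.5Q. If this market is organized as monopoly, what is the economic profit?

Profit = 6444.05

Inverting demand: P = 247.5 − 0.5Q.
The monopolist equates marginal revenue to marginal cost: 247.5 − Q = 68 + 1.5Q, so Q = 71.8. From demand, P = 211.6.
Profit = 211.6·71.8 − (68·71.8 + ½·1.5·71.8²) = 6444.05.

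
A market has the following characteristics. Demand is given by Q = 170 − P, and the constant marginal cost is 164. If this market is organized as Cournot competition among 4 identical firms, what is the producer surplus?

PS = 5.76

Inverting demand: P = 170 − Q.
In a 4-firm Cournot equilibrium, symmetry and the first-order condition give q = (170 − 164)/(5) = 1.2. So Q = 4.8 and P = 165.2.
PS = (165.2 − 164)·4.8 = 5.76.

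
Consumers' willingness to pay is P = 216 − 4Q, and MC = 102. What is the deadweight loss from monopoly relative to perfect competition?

Under competition P = MC = 102, so Q = (216 − 102)/4 = 28.5.
Monopoly sets MR = MC: 216 − 8Q = 102 ⇒ Q = 14.25, P = 216 − 4·14.25 = 159.
DWL is the triangle between Q = 14.25 and Q = 28.5: ½·(28.5 − 14.25)·(159 − 102) = 406.125.

DWL = 406.125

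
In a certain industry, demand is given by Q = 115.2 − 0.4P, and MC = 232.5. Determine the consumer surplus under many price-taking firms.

CS = 616.05

Inverting demand: P = 288 − 2.5Q.
Competitive firms price at marginal cost: P = 232.5, giving Q = 22.2.
CS = ½·(288 − 232.5)·22.2 = 616.05.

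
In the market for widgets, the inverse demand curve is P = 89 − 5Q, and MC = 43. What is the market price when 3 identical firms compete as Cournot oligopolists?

Cournot with 3 identical firms: the symmetric best-response condition is 89 − 20q = 43. Each firm produces q = 2.3, total output Q = 6.9, price P = 54.5.

P = 54.5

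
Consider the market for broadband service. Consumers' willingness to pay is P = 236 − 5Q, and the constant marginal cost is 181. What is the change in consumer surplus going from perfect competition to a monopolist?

Consumer surplus falls by 226.875

Competitive firms price at marginal cost: P = 181, giving Q = 11.
CS = ½·(236 − 181)·11 = 302.5.
The monopolist equates marginal revenue to marginal cost: 236 − 10Q = 181, so Q = 5.5. From demand, P = 208.5.
CS = ½·(236 − 208.5)·5.5 = 75.625.
Change in consumer surplus: 75.625 − 302.5 = −226.875.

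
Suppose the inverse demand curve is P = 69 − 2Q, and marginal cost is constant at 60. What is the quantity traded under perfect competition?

Q = 4.5

Perfect competition: P = MC = 60, so 69 − 2Q = 60 and Q = 4.5.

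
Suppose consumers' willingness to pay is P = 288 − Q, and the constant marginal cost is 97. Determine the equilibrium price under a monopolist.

P = 192.5

The monopolist equates marginal revenue to marginal cost: 288 − 2Q = 97, so Q = 95.5. From demand, P = 192.5.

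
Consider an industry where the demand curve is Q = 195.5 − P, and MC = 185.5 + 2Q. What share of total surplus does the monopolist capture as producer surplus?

PS/TS = 0.8

Inverting demand: P = 195.5 − Q.
Monopoly sets MR = MC: 195.5 − 2Q = 185.5 + 2Q ⇒ Q = 2.5, P = 195.5 − 2.5 = 193.
CS = ½·(195.5 − 193)·2.5 = 3.125.
PS = P·Q − VC(Q) = 193·2.5 − (185.5·2.5 + ½·2·2.5²) = 12.5.
Share captured = PS/TS = 12.5/15.625 = 0.8.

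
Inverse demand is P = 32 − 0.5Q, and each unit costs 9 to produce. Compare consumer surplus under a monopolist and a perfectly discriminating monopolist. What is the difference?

A monopolist chooses Q where MR = MC. MR = 32 − Q; setting this equal to 9 gives Q = 23 and P = 20.5.
CS = ½·(32 − 20.5)·23 = 132.25.
Under first-degree price discrimination the firm charges each unit its demand price and produces up to where P = MC, i.e. Q = 46. Consumer surplus is zero; producer surplus equals total surplus.
CS = 0.
Change in consumer surplus: 0 − 132.25 = −132.25.

Consumer surplus falls by 132.25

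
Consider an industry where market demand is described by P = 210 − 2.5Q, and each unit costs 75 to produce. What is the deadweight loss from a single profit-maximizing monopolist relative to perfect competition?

DWL = 911.25

Competitive firms price at marginal cost: P = 75, giving Q = 54.
Monopoly sets MR = MC: 210 − 5Q = 75 ⇒ Q = 27, P = 210 − 2.5·27 = 142.5.
DWL is the triangle between Q = 27 and Q = 54: ½·(54 − 27)·(142.5 − 75) = 911.25.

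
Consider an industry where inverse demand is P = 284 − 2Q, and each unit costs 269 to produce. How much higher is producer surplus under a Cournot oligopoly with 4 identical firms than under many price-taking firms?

Under competition P = MC = 269, so Q = (284 − 269)/2 = 7.5.
PS = (269 − 269)·7.5 = 0.
Cournot with 4 identical firms: the symmetric best-response condition is 284 − 10q = 269. Each firm produces q = 1.5, total output Q = 6, price P = 272.
PS = (272 − 269)·6 = 18.
Change in producer surplus: 18 − 0 = 18.

Producer surplus rises by 18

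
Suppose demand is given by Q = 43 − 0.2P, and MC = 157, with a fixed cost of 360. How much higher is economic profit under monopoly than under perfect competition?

π rises by 168.2

Inverting demand: P = 215 − 5Q.
Competitive firms price at marginal cost: P = 157, giving Q = 11.6.
Profit = (157 − 157)·11.6 − 360 = −360.
The monopolist equates marginal revenue to marginal cost: 215 − 10Q = 157, so Q = 5.8. From demand, P = 186.
Profit = (186 − 157)·5.8 − 360 = −191.8.
Change in economic profit: −191.8 − −360 = 168.2.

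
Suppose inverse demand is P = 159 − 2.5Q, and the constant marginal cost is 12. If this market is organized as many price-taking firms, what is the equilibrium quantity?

Q = 58.8

Perfect competition: P = MC = 12, so 159 − 2.5Q = 12 and Q = 58.8.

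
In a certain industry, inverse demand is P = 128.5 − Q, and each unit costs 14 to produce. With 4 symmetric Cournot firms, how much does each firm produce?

In a 4-firm Cournot equilibrium, symmetry and the first-order condition give q = (128.5 − 14)/(5) = 22.9. So Q = 91.6 and P = 36.9.

q_i = 22.9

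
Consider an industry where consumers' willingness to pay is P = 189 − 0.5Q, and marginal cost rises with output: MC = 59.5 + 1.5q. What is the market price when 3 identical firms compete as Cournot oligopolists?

P = 133.5

In a 3-firm Cournot equilibrium, symmetry and the first-order condition give q = (189 − 59.5)/(3.5) = 37. So Q = 111 and P = 133.5.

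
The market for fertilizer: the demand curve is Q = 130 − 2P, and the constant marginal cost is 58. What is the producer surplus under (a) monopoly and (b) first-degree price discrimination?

Monopoly: PS = 24.5; Perfect PD: PS = 49

Inverting demand: P = 65 − 0.5Q.
The monopolist equates marginal revenue to marginal cost: 65 − Q = 58, so Q = 7. From demand, P = 61.5.
PS = (61.5 − 58)·7 = 24.5.
With perfect price discrimination, output is the efficient level Q = 14 (where demand meets MC), but every buyer pays their willingness to pay: CS = 0 and PS = total surplus.
PS = ½·(65 − 58)·14 = 49.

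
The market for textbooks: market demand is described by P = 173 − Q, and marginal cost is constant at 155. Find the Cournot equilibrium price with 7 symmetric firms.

In a 7-firm Cournot equilibrium, symmetry and the first-order condition give q = (173 − 155)/(8) = 2.25. So Q = 15.75 and P = 157.25.

P = 157.25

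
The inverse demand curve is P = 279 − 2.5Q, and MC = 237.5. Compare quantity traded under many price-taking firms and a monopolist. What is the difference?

Q falls by 8.3

Competitive firms price at marginal cost: P = 237.5, giving Q = 16.6.
A monopolist chooses Q where MR = MC. MR = 279 − 5Q; setting this equal to 237.5 gives Q = 8.3 and P = 258.25.
Change in quantity traded: 8.3 − 16.6 = −8.3.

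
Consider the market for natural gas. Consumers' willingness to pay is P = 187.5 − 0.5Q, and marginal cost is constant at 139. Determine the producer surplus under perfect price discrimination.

A perfectly discriminating monopolist sells every unit with P(Q) ≥ MC(Q), so output equals the competitive quantity Q = 97. Each buyer pays their reservation price, so CS = 0 and the firm captures all surplus.
PS = ½·(187.5 − 139)·97 = 2352.25.

PS = 2352.25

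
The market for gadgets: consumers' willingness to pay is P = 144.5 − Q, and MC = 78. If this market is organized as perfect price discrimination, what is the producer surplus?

A perfectly discriminating monopolist sells every unit with P(Q) ≥ MC(Q), so output equals the competitive quantity Q = 66.5. Each buyer pays their reservation price, so CS = 0 and the firm captures all surplus.
PS = ½·(144.5 − 78)·66.5 = 2211.125.

PS = 2211.125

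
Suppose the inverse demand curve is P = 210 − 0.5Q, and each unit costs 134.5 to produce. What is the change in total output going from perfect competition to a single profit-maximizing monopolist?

Q falls by 75.5

Competitive firms price at marginal cost: P = 134.5, giving Q = 151.
The monopolist equates marginal revenue to marginal cost: 210 − Q = 134.5, so Q = 75.5. From demand, P = 172.25.
Change in total output: 75.5 − 151 = −75.5.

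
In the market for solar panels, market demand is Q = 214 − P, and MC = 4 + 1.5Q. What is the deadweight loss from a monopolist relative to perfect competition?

Inverting demand: P = 214 − Q.
Competitive equilibrium sets price equal to marginal cost: 214 − Q = 4 + 1.5Q, so Q = 84 and P = 130.
A monopolist chooses Q where MR = MC. MR = 214 − 2Q; setting this equal to 4 + 1.5Q gives Q = 60 and P = 154.
CS = ½·(214 − 130)·84 = 3528; PS = (130·84 − 4·84 − ½·1.5·84²) = 5292; TS = 8820.
CS = ½·(214 − 154)·60 = 1800; PS = (154·60 − 4·60 − ½·1.5·60²) = 6300; TS = 8100.
DWL = 8820 − 8100 = 720.

DWL = 720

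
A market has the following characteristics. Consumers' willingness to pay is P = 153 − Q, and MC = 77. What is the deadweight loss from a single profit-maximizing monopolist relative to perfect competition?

Under competition P = MC = 77, so Q = (153 − 77)/1 = 76.
Monopoly sets MR = MC: 153 − 2Q = 77 ⇒ Q = 38, P = 153 − 38 = 115.
DWL is the triangle between Q = 38 and Q = 76: ½·(76 − 38)·(115 − 77) = 722.

DWL = 722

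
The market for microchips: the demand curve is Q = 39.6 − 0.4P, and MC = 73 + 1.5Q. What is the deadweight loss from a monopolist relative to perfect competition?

DWL = 12.5

Inverting demand: P = 99 − 2.5Q.
Competitive equilibrium sets price equal to marginal cost: 99 − 2.5Q = 73 + 1.5Q, so Q = 6.5 and P = 82.75.
Monopoly sets MR = MC: 99 − 5Q = 73 + 1.5Q ⇒ Q = 4, P = 99 − 2.5·4 = 89.
CS = ½·(99 − 82.75)·6.5 = 845/16; PS = (82.75·6.5 − 73·6.5 − ½·1.5·6.5²) = 507/16; TS = 84.5.
CS = ½·(99 − 89)·4 = 20; PS = (89·4 − 73·4 − ½·1.5·4²) = 52; TS = 72.
DWL = 84.5 − 72 = 12.5.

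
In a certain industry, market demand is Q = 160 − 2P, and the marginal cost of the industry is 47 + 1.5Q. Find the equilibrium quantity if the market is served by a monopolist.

Q = 13.2

Inverting demand: P = 80 − 0.5Q.
Monopoly sets MR = MC: 80 − Q = 47 + 1.5Q ⇒ Q = 13.2, P = 80 − 0.5·13.2 = 73.4.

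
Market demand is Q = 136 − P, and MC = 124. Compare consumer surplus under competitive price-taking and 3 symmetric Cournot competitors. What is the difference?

Consumer surplus falls by 31.5

Inverting demand: P = 136 − Q.
Under competition P = MC = 124, so Q = (136 − 124)/1 = 12.
CS = ½·(136 − 124)·12 = 72.
Cournot with 3 identical firms: the symmetric best-response condition is 136 − 4q = 124. Each firm produces q = 3, total output Q = 9, price P = 127.
CS = ½·(136 − 127)·9 = 40.5.
Change in consumer surplus: 40.5 − 72 = −31.5.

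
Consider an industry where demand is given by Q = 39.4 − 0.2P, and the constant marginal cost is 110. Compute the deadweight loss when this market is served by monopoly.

Inverting demand: P = 197 − 5Q.
Competitive firms price at marginal cost: P = 110, giving Q = 17.4.
A monopolist chooses Q where MR = MC. MR = 197 − 10Q; setting this equal to 110 gives Q = 8.7 and P = 153.5.
DWL is the triangle between Q = 8.7 and Q = 17.4: ½·(17.4 − 8.7)·(153.5 − 110) = 189.225.

DWL = 189.225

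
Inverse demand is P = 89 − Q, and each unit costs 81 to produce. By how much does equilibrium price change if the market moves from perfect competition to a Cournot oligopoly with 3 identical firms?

Perfect competition: P = MC = 81, so 89 − Q = 81 and Q = 8.
With 3 symmetric Cournot firms, each firm's FOC gives 89 − 4q = 81, so q = 2, Q = 3·2 = 6, and P = 83.
Change in equilibrium price: 83 − 81 = 2.

P rises by 2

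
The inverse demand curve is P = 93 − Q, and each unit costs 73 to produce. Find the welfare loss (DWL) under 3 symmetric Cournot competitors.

Competitive firms price at marginal cost: P = 73, giving Q = 20.
Cournot with 3 identical firms: the symmetric best-response condition is 93 − 4q = 73. Each firm produces q = 5, total output Q = 15, price P = 78.
DWL is the triangle between Q = 15 and Q = 20: ½·(20 − 15)·(78 − 73) = 12.5.

DWL = 12.5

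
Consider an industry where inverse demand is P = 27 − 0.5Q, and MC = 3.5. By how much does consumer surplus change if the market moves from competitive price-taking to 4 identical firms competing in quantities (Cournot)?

Consumer surplus falls by 198.81

Perfect competition: P = MC = 3.5, so 27 − 0.5Q = 3.5 and Q = 47.
CS = ½·(27 − 3.5)·47 = 552.25.
With 4 symmetric Cournot firms, each firm's FOC gives 27 − 2.5q = 3.5, so q = 9.4, Q = 4·9.4 = 37.6, and P = 8.2.
CS = ½·(27 − 8.2)·37.6 = 353.44.
Change in consumer surplus: 353.44 − 552.25 = −198.81.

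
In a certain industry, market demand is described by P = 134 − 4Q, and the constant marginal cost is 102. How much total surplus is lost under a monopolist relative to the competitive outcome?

Competitive firms price at marginal cost: P = 102, giving Q = 8.
Monopoly sets MR = MC: 134 − 8Q = 102 ⇒ Q = 4, P = 134 − 4·4 = 118.
DWL is the triangle between Q = 4 and Q = 8: ½·(8 − 4)·(118 − 102) = 32.

DWL = 32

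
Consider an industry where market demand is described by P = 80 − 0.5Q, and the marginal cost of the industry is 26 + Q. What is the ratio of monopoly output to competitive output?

Monopoly sets MR = MC: 80 − Q = 26 + Q ⇒ Q = 27, P = 80 − 0.5·27 = 66.5.
Competitive equilibrium sets price equal to marginal cost: 80 − 0.5Q = 26 + Q, so Q = 36 and P = 62.
Ratio Q_m/Q_c = 27/36 = 0.75.

Q_m/Q_c = 0.75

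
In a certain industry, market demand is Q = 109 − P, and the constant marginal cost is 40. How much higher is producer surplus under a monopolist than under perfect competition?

Producer surplus rises by 1190.25

Inverting demand: P = 109 − Q.
Perfect competition: P = MC = 40, so 109 − Q = 40 and Q = 69.
PS = (40 − 40)·69 = 0.
A monopolist chooses Q where MR = MC. MR = 109 − 2Q; setting this equal to 40 gives Q = 34.5 and P = 74.5.
PS = (74.5 − 40)·34.5 = 1190.25.
Change in producer surplus: 1190.25 − 0 = 1190.25.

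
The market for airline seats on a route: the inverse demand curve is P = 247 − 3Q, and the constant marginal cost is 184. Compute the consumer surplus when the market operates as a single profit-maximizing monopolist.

CS = 165.375

A monopolist chooses Q where MR = MC. MR = 247 − 6Q; setting this equal to 184 gives Q = 10.5 and P = 215.5.
CS = ½·(247 − 215.5)·10.5 = 165.375.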